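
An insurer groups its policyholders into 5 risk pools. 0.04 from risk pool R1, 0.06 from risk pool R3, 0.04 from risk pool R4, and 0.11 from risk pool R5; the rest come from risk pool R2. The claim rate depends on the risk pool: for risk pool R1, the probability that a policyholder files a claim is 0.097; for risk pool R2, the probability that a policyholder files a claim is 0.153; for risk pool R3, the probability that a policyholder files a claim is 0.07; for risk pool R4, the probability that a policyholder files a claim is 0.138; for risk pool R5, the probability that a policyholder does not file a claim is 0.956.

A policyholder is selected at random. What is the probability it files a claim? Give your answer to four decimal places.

P(R2) = 1 − (0.04 + 0.06 + 0.04 + 0.11) = 0.75.
P(C|R5) = 1 − 0.956 = 0.044.
By the law of total probability,
P(C) = P(C|R1)·P(R1) + P(C|R2)·P(R2) + P(C|R3)·P(R3) + P(C|R4)·P(R4) + P(C|R5)·P(R5)
      = 0.097·0.04 + 0.153·0.75 + 0.07·0.06 + 0.138·0.04 + 0.044·0.11
      = 0.00388 + 0.11475 + 0.0042 + 0.00552 + 0.00484 = 0.13319

0.1332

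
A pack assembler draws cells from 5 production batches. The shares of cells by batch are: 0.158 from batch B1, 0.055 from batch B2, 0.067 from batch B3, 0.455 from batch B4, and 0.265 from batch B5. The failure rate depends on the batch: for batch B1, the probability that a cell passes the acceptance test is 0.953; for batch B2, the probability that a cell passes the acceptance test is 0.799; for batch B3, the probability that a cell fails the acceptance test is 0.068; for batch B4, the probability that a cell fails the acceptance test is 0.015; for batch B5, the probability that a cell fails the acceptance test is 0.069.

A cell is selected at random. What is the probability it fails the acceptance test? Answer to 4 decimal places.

P(F|B1) = 1 − 0.953 = 0.047.
P(F|B2) = 1 − 0.799 = 0.201.
P(F) = P(F|B1)·P(B1) + P(F|B2)·P(B2) + P(F|B3)·P(B3) + P(F|B4)·P(B4) + P(F|B5)·P(B5)
      = 0.047·0.158 + 0.201·0.055 + 0.068·0.067 + 0.015·0.455 + 0.069·0.265
      = 0.007426 + 0.011055 + 0.004556 + 0.006825 + 0.018285 = 0.048147

0.0481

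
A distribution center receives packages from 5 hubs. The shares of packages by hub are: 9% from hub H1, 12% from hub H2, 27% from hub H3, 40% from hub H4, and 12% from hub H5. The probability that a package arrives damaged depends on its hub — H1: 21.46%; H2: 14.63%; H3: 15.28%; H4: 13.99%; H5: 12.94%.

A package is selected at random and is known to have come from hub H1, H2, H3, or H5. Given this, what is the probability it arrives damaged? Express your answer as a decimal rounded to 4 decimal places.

P(D|S) ≈ 0.1561

Let S = {H1, H2, H3, H5}.
P(S) = 0.09 + 0.12 + 0.27 + 0.12 = 0.6.
P(D ∩ S) = 0.2146·0.09 + 0.1463·0.12 + 0.1528·0.27 + 0.1294·0.12 = 0.019314 + 0.017556 + 0.041256 + 0.015528 = 0.093654.
P(D | S) = 0.093654 / 0.6 = 0.156090…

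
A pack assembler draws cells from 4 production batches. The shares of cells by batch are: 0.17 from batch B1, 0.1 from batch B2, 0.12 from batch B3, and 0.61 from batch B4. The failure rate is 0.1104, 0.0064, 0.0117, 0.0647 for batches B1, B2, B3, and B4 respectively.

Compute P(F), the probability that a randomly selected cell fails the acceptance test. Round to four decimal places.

P(F) ≈ 0.0603

By the law of total probability,
P(F) = P(F|B1)·P(B1) + P(F|B2)·P(B2) + P(F|B3)·P(B3) + P(F|B4)·P(B4)
      = 0.1104·0.17 + 0.0064·0.1 + 0.0117·0.12 + 0.0647·0.61
      = 0.018768 + 0.00064 + 0.001404 + 0.039467 = 0.060279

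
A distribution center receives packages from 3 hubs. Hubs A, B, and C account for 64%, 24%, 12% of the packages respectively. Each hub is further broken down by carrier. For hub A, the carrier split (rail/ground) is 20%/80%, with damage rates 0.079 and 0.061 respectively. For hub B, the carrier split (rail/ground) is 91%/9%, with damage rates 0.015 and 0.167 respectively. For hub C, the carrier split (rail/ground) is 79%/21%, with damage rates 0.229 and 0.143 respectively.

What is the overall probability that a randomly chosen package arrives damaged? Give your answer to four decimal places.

P(D) ≈ 0.0735

P(D|A) = 0.2·0.079 + 0.8·0.061 = 0.0158 + 0.0488 = 0.0646
P(D|B) = 0.91·0.015 + 0.09·0.167 = 0.01365 + 0.01503 = 0.02868
P(D|C) = 0.79·0.229 + 0.21·0.143 = 0.18091 + 0.03003 = 0.21094
By total probability over the outer partition,
P(D) = 0.64·0.0646 + 0.24·0.02868 + 0.12·0.21094
      = 0.041344 + 0.0068832 + 0.0253128 = 0.07354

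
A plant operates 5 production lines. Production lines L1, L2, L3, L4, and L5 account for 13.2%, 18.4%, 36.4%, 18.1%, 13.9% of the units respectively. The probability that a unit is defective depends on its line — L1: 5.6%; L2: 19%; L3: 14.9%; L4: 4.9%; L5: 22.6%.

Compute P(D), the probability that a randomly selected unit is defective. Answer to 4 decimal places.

Summing over the partition,
P(D) = P(D|L1)·P(L1) + P(D|L2)·P(L2) + P(D|L3)·P(L3) + P(D|L4)·P(L4) + P(D|L5)·P(L5)
      = 0.056·0.132 + 0.19·0.184 + 0.149·0.364 + 0.049·0.181 + 0.226·0.139
      = 0.007392 + 0.03496 + 0.054236 + 0.008869 + 0.031414 = 0.136871

P(D) ≈ 0.1369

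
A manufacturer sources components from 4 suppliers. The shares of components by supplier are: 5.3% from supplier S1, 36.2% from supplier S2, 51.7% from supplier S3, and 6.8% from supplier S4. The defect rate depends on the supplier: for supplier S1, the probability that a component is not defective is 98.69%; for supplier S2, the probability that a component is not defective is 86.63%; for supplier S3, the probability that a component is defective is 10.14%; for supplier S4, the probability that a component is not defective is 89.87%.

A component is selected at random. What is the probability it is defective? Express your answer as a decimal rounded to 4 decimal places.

P(D) ≈ 0.1084

P(D|S1) = 1 − 0.9869 = 0.0131.
P(D|S2) = 1 − 0.8663 = 0.1337.
P(D|S4) = 1 − 0.8987 = 0.1013.
P(D) = P(D|S1)·P(S1) + P(D|S2)·P(S2) + P(D|S3)·P(S3) + P(D|S4)·P(S4)
      = 0.0131·0.053 + 0.1337·0.362 + 0.1014·0.517 + 0.1013·0.068
      = 0.0006943 + 0.0483994 + 0.0524238 + 0.0068884 = 0.1084059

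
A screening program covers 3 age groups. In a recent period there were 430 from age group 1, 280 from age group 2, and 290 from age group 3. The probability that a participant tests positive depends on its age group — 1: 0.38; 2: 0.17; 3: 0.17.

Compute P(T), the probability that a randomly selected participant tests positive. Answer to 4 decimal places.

Total: 430 + 280 + 290 = 1000.
P(1) = 430/1000 = 0.43. P(2) = 280/1000 = 0.28. P(3) = 290/1000 = 0.29.
P(T) = P(T|1)·P(1) + P(T|2)·P(2) + P(T|3)·P(3)
      = 0.38·0.43 + 0.17·0.28 + 0.17·0.29
      = 0.1634 + 0.0476 + 0.0493 = 0.2603

P(T) ≈ 0.2603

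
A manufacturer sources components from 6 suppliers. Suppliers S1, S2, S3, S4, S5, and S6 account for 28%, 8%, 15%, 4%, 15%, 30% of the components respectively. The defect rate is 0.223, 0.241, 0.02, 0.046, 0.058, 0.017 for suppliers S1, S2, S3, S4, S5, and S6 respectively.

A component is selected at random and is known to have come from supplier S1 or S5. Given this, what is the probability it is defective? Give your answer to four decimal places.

P(D|S) ≈ 0.1654

Let S = {S1, S5}.
P(S) = 0.28 + 0.15 = 0.43.
P(D ∩ S) = 0.223·0.28 + 0.058·0.15 = 0.06244 + 0.0087 = 0.07114.
P(D | S) = 0.07114 / 0.43 = 0.165442…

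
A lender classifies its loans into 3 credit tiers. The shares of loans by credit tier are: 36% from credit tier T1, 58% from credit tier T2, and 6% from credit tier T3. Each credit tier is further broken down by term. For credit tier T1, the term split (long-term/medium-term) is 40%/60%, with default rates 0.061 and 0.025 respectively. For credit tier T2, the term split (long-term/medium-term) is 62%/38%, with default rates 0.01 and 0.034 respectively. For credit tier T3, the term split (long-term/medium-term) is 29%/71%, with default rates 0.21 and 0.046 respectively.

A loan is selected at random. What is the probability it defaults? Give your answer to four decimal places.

P(D) ≈ 0.0309

P(D|T1) = 0.4·0.061 + 0.6·0.025 = 0.0244 + 0.015 = 0.0394
P(D|T2) = 0.62·0.01 + 0.38·0.034 = 0.0062 + 0.01292 = 0.01912
P(D|T3) = 0.29·0.21 + 0.71·0.046 = 0.0609 + 0.03266 = 0.09356
Then overall,
P(D) = 0.36·0.0394 + 0.58·0.01912 + 0.06·0.09356
      = 0.014184 + 0.0110896 + 0.0056136 = 0.0308872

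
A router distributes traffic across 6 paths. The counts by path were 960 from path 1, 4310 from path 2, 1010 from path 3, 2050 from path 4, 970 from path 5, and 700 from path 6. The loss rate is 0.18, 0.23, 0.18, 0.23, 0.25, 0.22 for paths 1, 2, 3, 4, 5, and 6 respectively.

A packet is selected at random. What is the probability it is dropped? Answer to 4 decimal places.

Total: 960 + 4310 + 1010 + 2050 + 970 + 700 = 10000.
P(1) = 960/10000 = 0.096. P(2) = 4310/10000 = 0.431. P(3) = 1010/10000 = 0.101. P(4) = 2050/10000 = 0.205. P(5) = 970/10000 = 0.097. P(6) = 700/10000 = 0.07.
P(L) = P(L|1)·P(1) + P(L|2)·P(2) + P(L|3)·P(3) + P(L|4)·P(4) + P(L|5)·P(5) + P(L|6)·P(6)
      = 0.18·0.096 + 0.23·0.431 + 0.18·0.101 + 0.23·0.205 + 0.25·0.097 + 0.22·0.07
      = 0.01728 + 0.09913 + 0.01818 + 0.04715 + 0.02425 + 0.0154 = 0.22139

P(L) ≈ 0.2214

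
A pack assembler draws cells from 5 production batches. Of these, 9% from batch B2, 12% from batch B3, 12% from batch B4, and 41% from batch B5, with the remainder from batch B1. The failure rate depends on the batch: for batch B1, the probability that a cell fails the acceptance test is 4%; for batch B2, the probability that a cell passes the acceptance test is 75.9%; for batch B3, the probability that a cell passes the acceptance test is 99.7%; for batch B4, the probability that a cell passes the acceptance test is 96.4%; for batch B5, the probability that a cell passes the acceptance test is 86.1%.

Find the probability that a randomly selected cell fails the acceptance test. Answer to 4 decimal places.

P(F) ≈ 0.0938

P(B1) = 1 − (0.09 + 0.12 + 0.12 + 0.41) = 0.26.
P(F|B2) = 1 − 0.759 = 0.241.
P(F|B3) = 1 − 0.997 = 0.003.
P(F|B4) = 1 − 0.964 = 0.036.
P(F|B5) = 1 − 0.861 = 0.139.
Using total probability over the partition,
P(F) = P(F|B1)·P(B1) + P(F|B2)·P(B2) + P(F|B3)·P(B3) + P(F|B4)·P(B4) + P(F|B5)·P(B5)
      = 0.04·0.26 + 0.241·0.09 + 0.003·0.12 + 0.036·0.12 + 0.139·0.41
      = 0.0104 + 0.02169 + 0.00036 + 0.00432 + 0.05699 = 0.09376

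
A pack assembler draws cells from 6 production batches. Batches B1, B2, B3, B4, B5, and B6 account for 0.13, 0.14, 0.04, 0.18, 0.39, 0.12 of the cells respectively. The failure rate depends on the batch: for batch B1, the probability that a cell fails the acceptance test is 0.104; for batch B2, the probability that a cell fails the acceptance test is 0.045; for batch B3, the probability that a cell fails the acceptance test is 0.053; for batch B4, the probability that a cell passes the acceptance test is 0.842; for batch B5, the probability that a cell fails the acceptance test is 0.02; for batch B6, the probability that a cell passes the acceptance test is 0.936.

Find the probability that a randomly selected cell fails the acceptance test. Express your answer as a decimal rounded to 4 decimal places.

P(F|B4) = 1 − 0.842 = 0.158.
P(F|B6) = 1 − 0.936 = 0.064.
P(F) = P(F|B1)·P(B1) + P(F|B2)·P(B2) + P(F|B3)·P(B3) + P(F|B4)·P(B4) + P(F|B5)·P(B5) + P(F|B6)·P(B6)
      = 0.104·0.13 + 0.045·0.14 + 0.053·0.04 + 0.158·0.18 + 0.02·0.39 + 0.064·0.12
      = 0.01352 + 0.0063 + 0.00212 + 0.02844 + 0.0078 + 0.00768 = 0.06586

0.0659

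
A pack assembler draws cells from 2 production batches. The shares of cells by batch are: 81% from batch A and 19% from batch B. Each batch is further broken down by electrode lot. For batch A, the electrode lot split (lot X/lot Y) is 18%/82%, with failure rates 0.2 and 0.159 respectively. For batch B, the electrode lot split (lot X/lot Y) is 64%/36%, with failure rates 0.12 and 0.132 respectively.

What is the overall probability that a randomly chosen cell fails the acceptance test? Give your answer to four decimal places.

P(F|A) = 0.18·0.2 + 0.82·0.159 = 0.036 + 0.13038 = 0.16638
P(F|B) = 0.64·0.12 + 0.36·0.132 = 0.0768 + 0.04752 = 0.12432
By total probability over the outer partition,
P(F) = 0.81·0.16638 + 0.19·0.12432
      = 0.1347678 + 0.0236208 = 0.1583886

P(F) ≈ 0.1584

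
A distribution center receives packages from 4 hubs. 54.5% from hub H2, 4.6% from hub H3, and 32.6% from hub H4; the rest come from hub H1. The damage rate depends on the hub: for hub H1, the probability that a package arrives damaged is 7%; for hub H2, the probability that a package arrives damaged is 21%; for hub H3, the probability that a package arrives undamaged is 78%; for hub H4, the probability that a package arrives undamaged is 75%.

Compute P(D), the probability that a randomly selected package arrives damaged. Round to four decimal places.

P(H1) = 1 − (0.545 + 0.046 + 0.326) = 0.083.
P(D|H3) = 1 − 0.78 = 0.22.
P(D|H4) = 1 − 0.75 = 0.25.
P(D) = P(D|H1)·P(H1) + P(D|H2)·P(H2) + P(D|H3)·P(H3) + P(D|H4)·P(H4)
      = 0.07·0.083 + 0.21·0.545 + 0.22·0.046 + 0.25·0.326
      = 0.00581 + 0.11445 + 0.01012 + 0.0815 = 0.21188

0.2119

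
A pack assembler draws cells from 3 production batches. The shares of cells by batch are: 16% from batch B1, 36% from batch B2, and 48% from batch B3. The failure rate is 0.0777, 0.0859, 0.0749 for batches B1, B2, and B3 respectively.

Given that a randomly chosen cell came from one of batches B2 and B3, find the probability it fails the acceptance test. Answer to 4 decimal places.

P(F|S) ≈ 0.0796

Let S = {B2, B3}.
P(S) = 0.36 + 0.48 = 0.84.
P(F ∩ S) = 0.0859·0.36 + 0.0749·0.48 = 0.030924 + 0.035952 = 0.066876.
P(F | S) = 0.066876 / 0.84 = 0.079614…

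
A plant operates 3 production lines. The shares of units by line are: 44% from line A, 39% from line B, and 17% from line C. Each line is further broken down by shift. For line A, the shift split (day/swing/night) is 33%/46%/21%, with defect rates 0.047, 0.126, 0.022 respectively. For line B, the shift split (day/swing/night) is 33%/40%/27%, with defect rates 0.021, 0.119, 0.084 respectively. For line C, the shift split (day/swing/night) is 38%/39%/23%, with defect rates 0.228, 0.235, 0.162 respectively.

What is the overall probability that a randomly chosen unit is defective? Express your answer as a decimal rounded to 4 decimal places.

P(D) ≈ 0.1011

P(D|A) = 0.33·0.047 + 0.46·0.126 + 0.21·0.022 = 0.01551 + 0.05796 + 0.00462 = 0.07809
P(D|B) = 0.33·0.021 + 0.4·0.119 + 0.27·0.084 = 0.00693 + 0.0476 + 0.02268 = 0.07721
P(D|C) = 0.38·0.228 + 0.39·0.235 + 0.23·0.162 = 0.08664 + 0.09165 + 0.03726 = 0.21555
Then overall,
P(D) = 0.44·0.07809 + 0.39·0.07721 + 0.17·0.21555
      = 0.0343596 + 0.0301119 + 0.0366435 = 0.101115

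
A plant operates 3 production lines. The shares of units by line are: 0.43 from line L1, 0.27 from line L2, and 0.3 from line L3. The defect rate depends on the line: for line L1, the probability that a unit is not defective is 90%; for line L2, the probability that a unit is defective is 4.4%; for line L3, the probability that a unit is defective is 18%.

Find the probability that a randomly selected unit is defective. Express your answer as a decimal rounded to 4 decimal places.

P(D|L1) = 1 − 0.9 = 0.1.
Summing over the partition,
P(D) = P(D|L1)·P(L1) + P(D|L2)·P(L2) + P(D|L3)·P(L3)
      = 0.1·0.43 + 0.044·0.27 + 0.18·0.3
      = 0.043 + 0.01188 + 0.054 = 0.10888

P(D) ≈ 0.1089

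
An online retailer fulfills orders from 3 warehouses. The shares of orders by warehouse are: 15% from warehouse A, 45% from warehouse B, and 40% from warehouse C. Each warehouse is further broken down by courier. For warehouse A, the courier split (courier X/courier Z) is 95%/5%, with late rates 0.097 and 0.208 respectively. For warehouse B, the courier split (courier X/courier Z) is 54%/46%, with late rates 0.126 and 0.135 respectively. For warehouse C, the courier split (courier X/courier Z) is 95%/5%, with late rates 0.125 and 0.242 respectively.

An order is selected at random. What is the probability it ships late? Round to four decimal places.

P(L|A) = 0.95·0.097 + 0.05·0.208 = 0.09215 + 0.0104 = 0.10255
P(L|B) = 0.54·0.126 + 0.46·0.135 = 0.06804 + 0.0621 = 0.13014
P(L|C) = 0.95·0.125 + 0.05·0.242 = 0.11875 + 0.0121 = 0.13085
By total probability over the outer partition,
P(L) = 0.15·0.10255 + 0.45·0.13014 + 0.4·0.13085
      = 0.0153825 + 0.058563 + 0.05234 = 0.1262855

P(L) ≈ 0.1263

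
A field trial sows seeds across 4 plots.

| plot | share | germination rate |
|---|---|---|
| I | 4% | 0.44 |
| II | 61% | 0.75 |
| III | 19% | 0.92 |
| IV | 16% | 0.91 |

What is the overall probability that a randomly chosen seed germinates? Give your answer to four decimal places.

0.7955

P(G) = P(G|I)·P(I) + P(G|II)·P(II) + P(G|III)·P(III) + P(G|IV)·P(IV)
      = 0.44·0.04 + 0.75·0.61 + 0.92·0.19 + 0.91·0.16
      = 0.0176 + 0.4575 + 0.1748 + 0.1456 = 0.7955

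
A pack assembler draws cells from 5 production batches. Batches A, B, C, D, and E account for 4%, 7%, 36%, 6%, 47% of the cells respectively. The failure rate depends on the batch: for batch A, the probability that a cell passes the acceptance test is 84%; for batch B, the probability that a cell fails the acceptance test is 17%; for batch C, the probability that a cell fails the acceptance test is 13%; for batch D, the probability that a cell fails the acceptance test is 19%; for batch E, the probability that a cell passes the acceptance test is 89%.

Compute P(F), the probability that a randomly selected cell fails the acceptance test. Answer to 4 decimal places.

P(F) ≈ 0.1282

P(F|A) = 1 − 0.84 = 0.16.
P(F|E) = 1 − 0.89 = 0.11.
P(F) = P(F|A)·P(A) + P(F|B)·P(B) + P(F|C)·P(C) + P(F|D)·P(D) + P(F|E)·P(E)
      = 0.16·0.04 + 0.17·0.07 + 0.13·0.36 + 0.19·0.06 + 0.11·0.47
      = 0.0064 + 0.0119 + 0.0468 + 0.0114 + 0.0517 = 0.1282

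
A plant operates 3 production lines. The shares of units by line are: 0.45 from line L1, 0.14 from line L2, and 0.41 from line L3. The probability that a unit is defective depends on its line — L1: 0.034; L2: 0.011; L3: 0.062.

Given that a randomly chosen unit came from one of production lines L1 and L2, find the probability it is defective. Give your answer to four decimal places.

Let S = {L1, L2}.
P(S) = 0.45 + 0.14 = 0.59.
P(D ∩ S) = 0.034·0.45 + 0.011·0.14 = 0.0153 + 0.00154 = 0.01684.
P(D | S) = 0.01684 / 0.59 = 0.028542…

P(D|S) ≈ 0.0285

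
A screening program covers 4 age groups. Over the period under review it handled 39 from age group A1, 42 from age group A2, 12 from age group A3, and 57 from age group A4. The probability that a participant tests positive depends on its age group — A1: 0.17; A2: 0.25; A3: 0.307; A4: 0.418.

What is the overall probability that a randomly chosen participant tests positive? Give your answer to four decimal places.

Total: 39 + 42 + 12 + 57 = 150.
P(A1) = 39/150 = 0.26. P(A2) = 42/150 = 0.28. P(A3) = 12/150 = 0.08. P(A4) = 57/150 = 0.38.
P(T) = P(T|A1)·P(A1) + P(T|A2)·P(A2) + P(T|A3)·P(A3) + P(T|A4)·P(A4)
      = 0.17·0.26 + 0.25·0.28 + 0.307·0.08 + 0.418·0.38
      = 0.0442 + 0.07 + 0.02456 + 0.15884 = 0.2976

P(T) ≈ 0.2976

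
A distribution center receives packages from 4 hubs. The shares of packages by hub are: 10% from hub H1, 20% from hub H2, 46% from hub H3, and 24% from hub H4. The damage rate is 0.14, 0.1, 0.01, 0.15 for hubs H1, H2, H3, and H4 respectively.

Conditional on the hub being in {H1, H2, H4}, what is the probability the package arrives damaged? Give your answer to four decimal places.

Let S = {H1, H2, H4}.
P(S) = 0.1 + 0.2 + 0.24 = 0.54.
P(D ∩ S) = 0.14·0.1 + 0.1·0.2 + 0.15·0.24 = 0.014 + 0.02 + 0.036 = 0.07.
P(D | S) = 0.07 / 0.54 = 0.129630…

P(D|S) ≈ 0.1296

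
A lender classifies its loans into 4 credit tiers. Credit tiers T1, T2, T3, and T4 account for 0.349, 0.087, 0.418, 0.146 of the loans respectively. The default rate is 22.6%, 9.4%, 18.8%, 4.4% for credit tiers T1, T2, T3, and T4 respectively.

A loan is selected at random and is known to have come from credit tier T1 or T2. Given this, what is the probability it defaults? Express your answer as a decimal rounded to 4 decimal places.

0.1997

Let S = {T1, T2}.
P(S) = 0.349 + 0.087 = 0.436.
P(D ∩ S) = 0.226·0.349 + 0.094·0.087 = 0.078874 + 0.008178 = 0.087052.
P(D | S) = 0.087052 / 0.436 = 0.199661…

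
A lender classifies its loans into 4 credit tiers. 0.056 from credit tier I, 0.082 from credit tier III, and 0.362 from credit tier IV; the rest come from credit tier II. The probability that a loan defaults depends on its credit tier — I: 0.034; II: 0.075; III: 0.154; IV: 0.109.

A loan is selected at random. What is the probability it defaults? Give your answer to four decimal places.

0.0915

P(II) = 1 − (0.056 + 0.082 + 0.362) = 0.5.
Using total probability over the partition,
P(D) = P(D|I)·P(I) + P(D|II)·P(II) + P(D|III)·P(III) + P(D|IV)·P(IV)
      = 0.034·0.056 + 0.075·0.5 + 0.154·0.082 + 0.109·0.362
      = 0.001904 + 0.0375 + 0.012628 + 0.039458 = 0.09149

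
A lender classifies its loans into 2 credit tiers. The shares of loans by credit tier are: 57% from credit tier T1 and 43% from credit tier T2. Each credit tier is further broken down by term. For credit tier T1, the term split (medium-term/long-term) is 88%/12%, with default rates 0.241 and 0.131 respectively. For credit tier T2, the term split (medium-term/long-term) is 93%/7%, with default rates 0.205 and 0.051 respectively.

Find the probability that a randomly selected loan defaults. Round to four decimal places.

P(D) ≈ 0.2134

P(D|T1) = 0.88·0.241 + 0.12·0.131 = 0.21208 + 0.01572 = 0.2278
P(D|T2) = 0.93·0.205 + 0.07·0.051 = 0.19065 + 0.00357 = 0.19422
By total probability over the outer partition,
P(D) = 0.57·0.2278 + 0.43·0.19422
      = 0.129846 + 0.0835146 = 0.2133606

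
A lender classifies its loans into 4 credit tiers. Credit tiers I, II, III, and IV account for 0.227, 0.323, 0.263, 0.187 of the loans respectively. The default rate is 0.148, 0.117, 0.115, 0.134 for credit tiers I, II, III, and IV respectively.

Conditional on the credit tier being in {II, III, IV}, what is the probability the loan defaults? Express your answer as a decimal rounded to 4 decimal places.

0.1204

Let S = {II, III, IV}.
P(S) = 0.323 + 0.263 + 0.187 = 0.773.
P(D ∩ S) = 0.117·0.323 + 0.115·0.263 + 0.134·0.187 = 0.037791 + 0.030245 + 0.025058 = 0.093094.
P(D | S) = 0.093094 / 0.773 = 0.120432…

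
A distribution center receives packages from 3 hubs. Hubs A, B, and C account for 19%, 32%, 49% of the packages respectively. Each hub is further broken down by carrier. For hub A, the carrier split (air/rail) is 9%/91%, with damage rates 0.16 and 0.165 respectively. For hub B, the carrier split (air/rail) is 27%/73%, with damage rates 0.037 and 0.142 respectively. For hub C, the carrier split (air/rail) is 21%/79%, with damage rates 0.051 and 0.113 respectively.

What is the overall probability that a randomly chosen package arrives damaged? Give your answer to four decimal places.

P(D|A) = 0.09·0.16 + 0.91·0.165 = 0.0144 + 0.15015 = 0.16455
P(D|B) = 0.27·0.037 + 0.73·0.142 = 0.00999 + 0.10366 = 0.11365
P(D|C) = 0.21·0.051 + 0.79·0.113 = 0.01071 + 0.08927 = 0.09998
By total probability over the outer partition,
P(D) = 0.19·0.16455 + 0.32·0.11365 + 0.49·0.09998
      = 0.0312645 + 0.036368 + 0.0489902 = 0.1166227

P(D) ≈ 0.1166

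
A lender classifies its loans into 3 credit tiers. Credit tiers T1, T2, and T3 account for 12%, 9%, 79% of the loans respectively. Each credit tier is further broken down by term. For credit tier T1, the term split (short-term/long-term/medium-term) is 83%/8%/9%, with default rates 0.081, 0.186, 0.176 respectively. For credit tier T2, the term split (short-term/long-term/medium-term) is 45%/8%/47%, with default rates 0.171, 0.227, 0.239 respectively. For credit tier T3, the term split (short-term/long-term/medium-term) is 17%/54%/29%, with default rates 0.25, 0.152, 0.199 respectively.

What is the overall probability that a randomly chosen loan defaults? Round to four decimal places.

P(D|T1) = 0.83·0.081 + 0.08·0.186 + 0.09·0.176 = 0.06723 + 0.01488 + 0.01584 = 0.09795
P(D|T2) = 0.45·0.171 + 0.08·0.227 + 0.47·0.239 = 0.07695 + 0.01816 + 0.11233 = 0.20744
P(D|T3) = 0.17·0.25 + 0.54·0.152 + 0.29·0.199 = 0.0425 + 0.08208 + 0.05771 = 0.18229
By total probability over the outer partition,
P(D) = 0.12·0.09795 + 0.09·0.20744 + 0.79·0.18229
      = 0.011754 + 0.0186696 + 0.1440091 = 0.1744327

0.1744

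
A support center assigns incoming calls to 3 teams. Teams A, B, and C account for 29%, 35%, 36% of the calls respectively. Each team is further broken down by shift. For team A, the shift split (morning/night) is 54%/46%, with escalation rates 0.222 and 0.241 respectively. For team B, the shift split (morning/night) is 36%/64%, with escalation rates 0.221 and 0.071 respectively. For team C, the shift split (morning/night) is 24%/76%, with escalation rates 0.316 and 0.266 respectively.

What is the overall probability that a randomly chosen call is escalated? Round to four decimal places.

P(E) ≈ 0.2107

P(E|A) = 0.54·0.222 + 0.46·0.241 = 0.11988 + 0.11086 = 0.23074
P(E|B) = 0.36·0.221 + 0.64·0.071 = 0.07956 + 0.04544 = 0.125
P(E|C) = 0.24·0.316 + 0.76·0.266 = 0.07584 + 0.20216 = 0.278
By total probability over the outer partition,
P(E) = 0.29·0.23074 + 0.35·0.125 + 0.36·0.278
      = 0.0669146 + 0.04375 + 0.10008 = 0.2107446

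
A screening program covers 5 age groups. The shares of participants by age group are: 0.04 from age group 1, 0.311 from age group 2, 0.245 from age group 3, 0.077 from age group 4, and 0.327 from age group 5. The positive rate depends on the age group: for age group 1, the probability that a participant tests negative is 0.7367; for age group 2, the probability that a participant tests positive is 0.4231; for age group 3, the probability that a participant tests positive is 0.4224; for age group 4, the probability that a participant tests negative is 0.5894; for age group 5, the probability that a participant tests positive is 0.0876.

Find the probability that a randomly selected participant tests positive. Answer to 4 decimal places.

P(T|1) = 1 − 0.7367 = 0.2633.
P(T|4) = 1 − 0.5894 = 0.4106.
Using total probability over the partition,
P(T) = P(T|1)·P(1) + P(T|2)·P(2) + P(T|3)·P(3) + P(T|4)·P(4) + P(T|5)·P(5)
      = 0.2633·0.04 + 0.4231·0.311 + 0.4224·0.245 + 0.4106·0.077 + 0.0876·0.327
      = 0.010532 + 0.1315841 + 0.103488 + 0.0316162 + 0.0286452 = 0.3058655

P(T) ≈ 0.3059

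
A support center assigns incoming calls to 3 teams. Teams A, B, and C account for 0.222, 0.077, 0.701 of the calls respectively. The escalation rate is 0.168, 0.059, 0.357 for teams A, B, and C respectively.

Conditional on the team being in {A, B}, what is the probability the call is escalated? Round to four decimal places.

Let S = {A, B}.
P(S) = 0.222 + 0.077 = 0.299.
P(E ∩ S) = 0.168·0.222 + 0.059·0.077 = 0.037296 + 0.004543 = 0.041839.
P(E | S) = 0.041839 / 0.299 = 0.139930…

0.1399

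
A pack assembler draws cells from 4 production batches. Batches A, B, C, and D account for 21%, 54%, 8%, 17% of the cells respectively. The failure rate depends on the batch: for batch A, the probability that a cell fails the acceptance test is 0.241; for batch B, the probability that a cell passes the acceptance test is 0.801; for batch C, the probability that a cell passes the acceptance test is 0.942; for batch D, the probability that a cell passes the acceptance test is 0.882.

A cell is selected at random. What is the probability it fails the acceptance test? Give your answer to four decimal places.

P(F|B) = 1 − 0.801 = 0.199.
P(F|C) = 1 − 0.942 = 0.058.
P(F|D) = 1 − 0.882 = 0.118.
Using total probability over the partition,
P(F) = P(F|A)·P(A) + P(F|B)·P(B) + P(F|C)·P(C) + P(F|D)·P(D)
      = 0.241·0.21 + 0.199·0.54 + 0.058·0.08 + 0.118·0.17
      = 0.05061 + 0.10746 + 0.00464 + 0.02006 = 0.18277

P(F) ≈ 0.1828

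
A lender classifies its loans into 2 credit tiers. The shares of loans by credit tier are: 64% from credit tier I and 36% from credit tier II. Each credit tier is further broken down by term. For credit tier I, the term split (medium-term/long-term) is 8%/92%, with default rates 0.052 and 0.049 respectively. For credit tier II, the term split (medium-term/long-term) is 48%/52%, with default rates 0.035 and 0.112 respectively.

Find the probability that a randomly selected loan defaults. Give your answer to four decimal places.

P(D|I) = 0.08·0.052 + 0.92·0.049 = 0.00416 + 0.04508 = 0.04924
P(D|II) = 0.48·0.035 + 0.52·0.112 = 0.0168 + 0.05824 = 0.07504
Then overall,
P(D) = 0.64·0.04924 + 0.36·0.07504
      = 0.0315136 + 0.0270144 = 0.058528

0.0585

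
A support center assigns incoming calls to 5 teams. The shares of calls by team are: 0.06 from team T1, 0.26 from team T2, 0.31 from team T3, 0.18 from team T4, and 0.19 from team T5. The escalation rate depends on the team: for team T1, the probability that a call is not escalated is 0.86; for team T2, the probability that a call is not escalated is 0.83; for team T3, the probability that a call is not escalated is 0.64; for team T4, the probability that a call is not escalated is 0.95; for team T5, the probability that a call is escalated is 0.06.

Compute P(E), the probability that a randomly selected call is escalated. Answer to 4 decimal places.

P(E) ≈ 0.1846

P(E|T1) = 1 − 0.86 = 0.14.
P(E|T2) = 1 − 0.83 = 0.17.
P(E|T3) = 1 − 0.64 = 0.36.
P(E|T4) = 1 − 0.95 = 0.05.
Using total probability over the partition,
P(E) = P(E|T1)·P(T1) + P(E|T2)·P(T2) + P(E|T3)·P(T3) + P(E|T4)·P(T4) + P(E|T5)·P(T5)
      = 0.14·0.06 + 0.17·0.26 + 0.36·0.31 + 0.05·0.18 + 0.06·0.19
      = 0.0084 + 0.0442 + 0.1116 + 0.009 + 0.0114 = 0.1846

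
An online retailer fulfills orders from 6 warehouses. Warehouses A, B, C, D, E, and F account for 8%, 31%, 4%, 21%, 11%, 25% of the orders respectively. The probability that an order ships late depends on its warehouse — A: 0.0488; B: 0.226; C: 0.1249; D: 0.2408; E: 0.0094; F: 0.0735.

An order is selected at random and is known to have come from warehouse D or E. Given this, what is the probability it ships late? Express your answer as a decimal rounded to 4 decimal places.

P(L|S) ≈ 0.1613

Let S = {D, E}.
P(S) = 0.21 + 0.11 = 0.32.
P(L ∩ S) = 0.2408·0.21 + 0.0094·0.11 = 0.050568 + 0.001034 = 0.051602.
P(L | S) = 0.051602 / 0.32 = 0.161256…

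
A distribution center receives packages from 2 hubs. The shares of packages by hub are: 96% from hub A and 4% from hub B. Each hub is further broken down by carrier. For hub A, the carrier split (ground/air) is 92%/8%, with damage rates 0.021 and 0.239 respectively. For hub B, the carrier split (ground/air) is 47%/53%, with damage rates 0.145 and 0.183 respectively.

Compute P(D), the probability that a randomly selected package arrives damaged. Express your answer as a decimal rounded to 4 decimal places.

P(D) ≈ 0.0435

P(D|A) = 0.92·0.021 + 0.08·0.239 = 0.01932 + 0.01912 = 0.03844
P(D|B) = 0.47·0.145 + 0.53·0.183 = 0.06815 + 0.09699 = 0.16514
Then overall,
P(D) = 0.96·0.03844 + 0.04·0.16514
      = 0.0369024 + 0.0066056 = 0.043508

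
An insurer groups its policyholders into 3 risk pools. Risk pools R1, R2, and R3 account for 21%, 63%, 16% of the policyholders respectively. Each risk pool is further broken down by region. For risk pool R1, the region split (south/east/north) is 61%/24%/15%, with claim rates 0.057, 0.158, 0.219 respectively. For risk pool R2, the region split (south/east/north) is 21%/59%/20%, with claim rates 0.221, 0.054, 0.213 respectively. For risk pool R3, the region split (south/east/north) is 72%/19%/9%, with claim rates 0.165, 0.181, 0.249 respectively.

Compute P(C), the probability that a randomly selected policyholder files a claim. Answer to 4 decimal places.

0.1264

P(C|R1) = 0.61·0.057 + 0.24·0.158 + 0.15·0.219 = 0.03477 + 0.03792 + 0.03285 = 0.10554
P(C|R2) = 0.21·0.221 + 0.59·0.054 + 0.2·0.213 = 0.04641 + 0.03186 + 0.0426 = 0.12087
P(C|R3) = 0.72·0.165 + 0.19·0.181 + 0.09·0.249 = 0.1188 + 0.03439 + 0.02241 = 0.1756
Then overall,
P(C) = 0.21·0.10554 + 0.63·0.12087 + 0.16·0.1756
      = 0.0221634 + 0.0761481 + 0.028096 = 0.1264075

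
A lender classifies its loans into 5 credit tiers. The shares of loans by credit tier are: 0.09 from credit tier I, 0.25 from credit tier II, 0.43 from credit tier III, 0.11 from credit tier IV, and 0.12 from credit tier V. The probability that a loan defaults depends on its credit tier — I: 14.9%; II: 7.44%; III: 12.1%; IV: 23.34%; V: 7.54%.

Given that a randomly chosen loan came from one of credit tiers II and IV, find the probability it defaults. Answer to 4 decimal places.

P(D|S) ≈ 0.1230

Let S = {II, IV}.
P(S) = 0.25 + 0.11 = 0.36.
P(D ∩ S) = 0.0744·0.25 + 0.2334·0.11 = 0.0186 + 0.025674 = 0.044274.
P(D | S) = 0.044274 / 0.36 = 0.122983…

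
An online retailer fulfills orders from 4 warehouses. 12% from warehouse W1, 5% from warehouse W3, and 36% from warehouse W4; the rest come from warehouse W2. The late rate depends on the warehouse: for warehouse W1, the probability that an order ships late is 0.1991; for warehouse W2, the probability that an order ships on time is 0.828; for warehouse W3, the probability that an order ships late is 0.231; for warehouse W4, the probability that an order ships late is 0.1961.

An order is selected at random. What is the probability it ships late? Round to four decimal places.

P(W2) = 1 − (0.12 + 0.05 + 0.36) = 0.47.
P(L|W2) = 1 − 0.828 = 0.172.
By the law of total probability,
P(L) = P(L|W1)·P(W1) + P(L|W2)·P(W2) + P(L|W3)·P(W3) + P(L|W4)·P(W4)
      = 0.1991·0.12 + 0.172·0.47 + 0.231·0.05 + 0.1961·0.36
      = 0.023892 + 0.08084 + 0.01155 + 0.070596 = 0.186878

P(L) ≈ 0.1869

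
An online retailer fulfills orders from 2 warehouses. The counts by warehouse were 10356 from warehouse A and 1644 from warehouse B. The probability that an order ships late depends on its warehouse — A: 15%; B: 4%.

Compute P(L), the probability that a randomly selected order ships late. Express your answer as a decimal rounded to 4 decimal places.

Total: 10356 + 1644 = 12000.
P(A) = 10356/12000 = 0.863. P(B) = 1644/12000 = 0.137.
P(L) = P(L|A)·P(A) + P(L|B)·P(B)
      = 0.15·0.863 + 0.04·0.137
      = 0.12945 + 0.00548 = 0.13493

P(L) ≈ 0.1349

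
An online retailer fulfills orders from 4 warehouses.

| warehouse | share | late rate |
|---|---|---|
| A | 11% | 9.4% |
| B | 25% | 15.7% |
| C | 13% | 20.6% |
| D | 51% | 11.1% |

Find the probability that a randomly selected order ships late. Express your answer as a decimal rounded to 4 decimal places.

Using total probability over the partition,
P(L) = P(L|A)·P(A) + P(L|B)·P(B) + P(L|C)·P(C) + P(L|D)·P(D)
      = 0.094·0.11 + 0.157·0.25 + 0.206·0.13 + 0.111·0.51
      = 0.01034 + 0.03925 + 0.02678 + 0.05661 = 0.13298

0.1330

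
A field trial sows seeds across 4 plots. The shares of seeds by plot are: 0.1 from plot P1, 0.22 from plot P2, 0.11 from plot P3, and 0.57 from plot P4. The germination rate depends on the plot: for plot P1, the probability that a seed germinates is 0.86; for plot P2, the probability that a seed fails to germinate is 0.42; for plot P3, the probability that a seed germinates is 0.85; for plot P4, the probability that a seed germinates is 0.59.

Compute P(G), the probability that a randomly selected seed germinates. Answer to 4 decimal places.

P(G|P2) = 1 − 0.42 = 0.58.
By the law of total probability,
P(G) = P(G|P1)·P(P1) + P(G|P2)·P(P2) + P(G|P3)·P(P3) + P(G|P4)·P(P4)
      = 0.86·0.1 + 0.58·0.22 + 0.85·0.11 + 0.59·0.57
      = 0.086 + 0.1276 + 0.0935 + 0.3363 = 0.6434

0.6434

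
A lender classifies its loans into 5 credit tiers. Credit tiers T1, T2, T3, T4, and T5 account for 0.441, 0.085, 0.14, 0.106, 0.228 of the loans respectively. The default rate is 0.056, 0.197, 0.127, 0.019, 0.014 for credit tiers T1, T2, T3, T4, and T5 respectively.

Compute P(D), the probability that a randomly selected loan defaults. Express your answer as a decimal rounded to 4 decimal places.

Summing over the partition,
P(D) = P(D|T1)·P(T1) + P(D|T2)·P(T2) + P(D|T3)·P(T3) + P(D|T4)·P(T4) + P(D|T5)·P(T5)
      = 0.056·0.441 + 0.197·0.085 + 0.127·0.14 + 0.019·0.106 + 0.014·0.228
      = 0.024696 + 0.016745 + 0.01778 + 0.002014 + 0.003192 = 0.064427

P(D) ≈ 0.0644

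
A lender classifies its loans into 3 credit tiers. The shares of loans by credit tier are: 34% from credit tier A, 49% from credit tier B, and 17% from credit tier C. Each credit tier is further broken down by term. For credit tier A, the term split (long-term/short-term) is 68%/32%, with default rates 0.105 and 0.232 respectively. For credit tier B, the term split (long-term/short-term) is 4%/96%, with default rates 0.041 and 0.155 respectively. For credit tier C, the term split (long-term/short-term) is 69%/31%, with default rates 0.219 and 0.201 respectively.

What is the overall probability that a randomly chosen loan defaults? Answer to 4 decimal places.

P(D|A) = 0.68·0.105 + 0.32·0.232 = 0.0714 + 0.07424 = 0.14564
P(D|B) = 0.04·0.041 + 0.96·0.155 = 0.00164 + 0.1488 = 0.15044
P(D|C) = 0.69·0.219 + 0.31·0.201 = 0.15111 + 0.06231 = 0.21342
Then overall,
P(D) = 0.34·0.14564 + 0.49·0.15044 + 0.17·0.21342
      = 0.0495176 + 0.0737156 + 0.0362814 = 0.1595146

P(D) ≈ 0.1595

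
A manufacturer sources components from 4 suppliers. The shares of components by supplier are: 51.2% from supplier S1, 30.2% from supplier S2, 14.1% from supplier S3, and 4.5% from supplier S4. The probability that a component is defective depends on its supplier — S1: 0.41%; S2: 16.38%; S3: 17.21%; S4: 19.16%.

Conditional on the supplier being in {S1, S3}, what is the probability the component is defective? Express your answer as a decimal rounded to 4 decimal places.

0.0404

Let S = {S1, S3}.
P(S) = 0.512 + 0.141 = 0.653.
P(D ∩ S) = 0.0041·0.512 + 0.1721·0.141 = 0.0020992 + 0.0242661 = 0.0263653.
P(D | S) = 0.0263653 / 0.653 = 0.040376…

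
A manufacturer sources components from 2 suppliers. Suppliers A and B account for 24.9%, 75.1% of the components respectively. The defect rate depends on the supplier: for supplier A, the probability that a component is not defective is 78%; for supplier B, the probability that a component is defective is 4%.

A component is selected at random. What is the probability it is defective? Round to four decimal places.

P(D) ≈ 0.0848

P(D|A) = 1 − 0.78 = 0.22.
P(D) = P(D|A)·P(A) + P(D|B)·P(B)
      = 0.22·0.249 + 0.04·0.751
      = 0.05478 + 0.03004 = 0.08482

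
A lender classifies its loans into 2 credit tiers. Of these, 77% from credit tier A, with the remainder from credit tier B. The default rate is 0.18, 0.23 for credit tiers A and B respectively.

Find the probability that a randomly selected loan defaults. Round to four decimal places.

P(B) = 1 − (0.77) = 0.23.
P(D) = P(D|A)·P(A) + P(D|B)·P(B)
      = 0.18·0.77 + 0.23·0.23
      = 0.1386 + 0.0529 = 0.1915

0.1915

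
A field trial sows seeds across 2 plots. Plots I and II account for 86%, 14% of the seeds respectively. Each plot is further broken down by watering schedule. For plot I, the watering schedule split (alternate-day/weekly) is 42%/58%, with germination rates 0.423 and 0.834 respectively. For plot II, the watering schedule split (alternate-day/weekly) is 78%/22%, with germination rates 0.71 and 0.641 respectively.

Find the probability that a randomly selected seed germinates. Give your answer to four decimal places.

0.6661

P(G|I) = 0.42·0.423 + 0.58·0.834 = 0.17766 + 0.48372 = 0.66138
P(G|II) = 0.78·0.71 + 0.22·0.641 = 0.5538 + 0.14102 = 0.69482
Then overall,
P(G) = 0.86·0.66138 + 0.14·0.69482
      = 0.5687868 + 0.0972748 = 0.6660616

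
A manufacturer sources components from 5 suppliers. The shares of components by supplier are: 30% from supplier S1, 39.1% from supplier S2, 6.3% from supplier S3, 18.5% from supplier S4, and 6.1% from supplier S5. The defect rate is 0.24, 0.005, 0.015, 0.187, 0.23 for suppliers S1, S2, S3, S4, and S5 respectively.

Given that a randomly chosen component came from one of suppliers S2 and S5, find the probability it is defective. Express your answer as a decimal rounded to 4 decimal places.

Let S = {S2, S5}.
P(S) = 0.391 + 0.061 = 0.452.
P(D ∩ S) = 0.005·0.391 + 0.23·0.061 = 0.001955 + 0.01403 = 0.015985.
P(D | S) = 0.015985 / 0.452 = 0.035365…

0.0354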